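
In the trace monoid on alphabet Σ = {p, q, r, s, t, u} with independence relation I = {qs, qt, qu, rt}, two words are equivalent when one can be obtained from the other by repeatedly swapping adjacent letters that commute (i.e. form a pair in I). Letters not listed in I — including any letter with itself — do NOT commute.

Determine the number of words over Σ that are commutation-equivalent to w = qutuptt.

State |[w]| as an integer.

#0=q has no predecessor
#1=u has no predecessor
#2=t depends on [1:u]
#3=u depends on [2:t]
#4=p depends on [0:q, 3:u]
#5=t depends on [4:p]
#6=t depends on [5:t]
sources: [0:q, 1:u]
N(rest) = Σ N(rest − s) over sources s of rest; N(one piece) = 1:
  size 1 → [6]=1
  size 2 → [5,6]=1
  size 3 → [4,5,6]=1
  size 4 → [0,4,5,6]=1  [3,4,5,6]=1
  size 5 → [0,3,4,5,6]=2  [2,3,4,5,6]=1
  first=0(q) contributes 1
  first=1(u) contributes 3
|[w]| = 4

4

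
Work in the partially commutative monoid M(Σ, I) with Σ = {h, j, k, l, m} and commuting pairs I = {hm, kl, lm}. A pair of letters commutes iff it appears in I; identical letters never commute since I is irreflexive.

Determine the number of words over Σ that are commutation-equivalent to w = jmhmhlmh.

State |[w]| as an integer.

piece 0:j — minimal
piece 1:m rests on {0:j}
piece 2:h rests on {0:j}
piece 3:m rests on {1:m}
piece 4:h rests on {2:h}
piece 5:l rests on {4:h}
piece 6:m rests on {3:m}
piece 7:h rests on {5:l}
minimal pieces: {0:j}
ways to finish when only these pieces remain (= sum over removing one remaining piece with nothing left below it):
  1 left: {6}→1  {7}→1
  2 left: {3,6}→1  {5,7}→1  {6,7}→2
  3 left: {1,3,6}→1  {3,6,7}→3  {4,5,7}→1  {5,6,7}→3
  4 left: {1,3,6,7}→4  {2,4,5,7}→1  {3,5,6,7}→6  {4,5,6,7}→4
  5 left: {1,3,5,6,7}→10  {2,4,5,6,7}→5  {3,4,5,6,7}→10
  6 left: {1,3,4,5,6,7}→20  {2,3,4,5,6,7}→15
  placing 0:j first → 35 extensions

35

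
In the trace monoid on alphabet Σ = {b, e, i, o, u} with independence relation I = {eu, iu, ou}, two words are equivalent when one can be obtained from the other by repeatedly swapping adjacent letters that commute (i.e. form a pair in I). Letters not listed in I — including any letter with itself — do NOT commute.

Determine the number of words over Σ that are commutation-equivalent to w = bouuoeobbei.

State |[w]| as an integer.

15

#0=b has no predecessor
#1=o depends on [0:b]
#2=u depends on [0:b]
#3=u depends on [2:u]
#4=o depends on [1:o]
#5=e depends on [4:o]
#6=o depends on [5:e]
#7=b depends on [3:u, 6:o]
#8=b depends on [7:b]
#9=e depends on [8:b]
#10=i depends on [9:e]
sources: [0:b]
N(rest) = Σ N(rest − s) over sources s of rest; N(one piece) = 1:
  size 1 → [10]=1
  size 2 → [9,10]=1
  size 3 → [8,9,10]=1
  size 4 → [7,8,9,10]=1
  size 5 → [3,7,8,9,10]=1  [6,7,8,9,10]=1
  size 6 → [2,3,7,8,9,10]=1  [3,6,7,8,9,10]=2  [5,6,7,8,9,10]=1
  size 7 → [2,3,6,7,8,9,10]=3  [3,5,6,7,8,9,10]=3  [4,5,6,7,8,9,10]=1
  size 8 → [1,4,5,6,7,8,9,10]=1  [2,3,5,6,7,8,9,10]=6  [3,4,5,6,7,8,9,10]=4
  size 9 → [1,3,4,5,6,7,8,9,10]=5  [2,3,4,5,6,7,8,9,10]=10
  first=0(b) contributes 15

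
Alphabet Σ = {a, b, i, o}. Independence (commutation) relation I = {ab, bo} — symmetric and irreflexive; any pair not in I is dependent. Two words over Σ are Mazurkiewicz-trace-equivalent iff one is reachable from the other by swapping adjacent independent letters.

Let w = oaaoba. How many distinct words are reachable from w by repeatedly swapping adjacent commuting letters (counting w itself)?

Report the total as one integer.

0(o) covers ∅
1(a) covers 0:o
2(a) covers 1:a
3(o) covers 2:a
4(b) covers ∅
5(a) covers 3:o
floor of heap: 0:o, 4:b
completions by unplaced set U, small U first (add the entries for U minus each lowest piece of U):
  |U|=1: {4}:1  {5}:1
  |U|=2: {3,5}:1  {4,5}:2
  |U|=3: {2,3,5}:1  {3,4,5}:3
  |U|=4: {1,2,3,5}:1  {2,3,4,5}:4
  start at 0(o): 5
  start at 4(b): 1
sum over floor = 6

6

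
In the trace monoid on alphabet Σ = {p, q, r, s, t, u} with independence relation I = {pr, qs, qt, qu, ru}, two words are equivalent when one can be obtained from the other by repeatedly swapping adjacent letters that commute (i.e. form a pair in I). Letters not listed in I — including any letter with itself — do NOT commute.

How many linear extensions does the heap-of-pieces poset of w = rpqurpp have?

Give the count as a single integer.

drop 0:r onto floor
drop 1:p onto floor
drop 2:q onto {0:r, 1:p}
drop 3:u onto {1:p}
drop 4:r onto {2:q}
drop 5:p onto {2:q, 3:u}
drop 6:p onto {5:p}
ground layer = {0:r, 1:p}
drop-orders for the pieces not yet dropped (sum over which currently-grounded one goes next):
  1 to go: {4} 1  {6} 1
  2 to go: {4,6} 2  {5,6} 1
  3 to go: {3,5,6} 1  {4,5,6} 3
  4 to go: {2,4,5,6} 3  {3,4,5,6} 4
  5 to go: {0,2,4,5,6} 3  {2,3,4,5,6} 7
  if 0:r drops first: 7 orders
  if 1:p drops first: 10 orders
heap linearizations: 17

17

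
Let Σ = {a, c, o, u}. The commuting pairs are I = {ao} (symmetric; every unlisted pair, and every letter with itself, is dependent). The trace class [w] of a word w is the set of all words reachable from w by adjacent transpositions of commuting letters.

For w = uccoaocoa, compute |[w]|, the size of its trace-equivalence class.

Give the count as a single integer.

6

piece 0:u — minimal
piece 1:c rests on {0:u}
piece 2:c rests on {1:c}
piece 3:o rests on {2:c}
piece 4:a rests on {2:c}
piece 5:o rests on {3:o}
piece 6:c rests on {4:a, 5:o}
piece 7:o rests on {6:c}
piece 8:a rests on {6:c}
minimal pieces: {0:u}
ways to finish when only these pieces remain (= sum over removing one remaining piece with nothing left below it):
  1 left: {7}→1  {8}→1
  2 left: {7,8}→2
  3 left: {6,7,8}→2
  4 left: {4,6,7,8}→2  {5,6,7,8}→2
  5 left: {3,5,6,7,8}→2  {4,5,6,7,8}→4
  6 left: {3,4,5,6,7,8}→6
  7 left: {2,3,4,5,6,7,8}→6
  placing 0:u first → 6 extensions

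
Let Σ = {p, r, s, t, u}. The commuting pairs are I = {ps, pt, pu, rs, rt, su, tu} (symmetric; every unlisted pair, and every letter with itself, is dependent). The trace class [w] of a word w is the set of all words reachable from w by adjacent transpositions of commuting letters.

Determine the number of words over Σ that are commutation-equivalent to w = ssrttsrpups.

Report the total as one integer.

#0=s has no predecessor
#1=s depends on [0:s]
#2=r has no predecessor
#3=t depends on [1:s]
#4=t depends on [3:t]
#5=s depends on [4:t]
#6=r depends on [2:r]
#7=p depends on [6:r]
#8=u depends on [6:r]
#9=p depends on [7:p]
#10=s depends on [5:s]
sources: [0:s, 2:r]
N(rest) = Σ N(rest − s) over sources s of rest; N(one piece) = 1:
  size 1 → [8]=1  [9]=1  [10]=1
  size 2 → [5,10]=1  [7,9]=1  [8,9]=2  [8,10]=2  [9,10]=2
  size 3 → [4,5,10]=1  [5,8,10]=3  [5,9,10]=3  [7,8,9]=3  [7,9,10]=3  [8,9,10]=6
  size 4 → [3,4,5,10]=1  [4,5,8,10]=4  [4,5,9,10]=4  [5,7,9,10]=6  [5,8,9,10]=12  [6,7,8,9]=3  [7,8,9,10]=12
  size 5 → [1,3,4,5,10]=1  [2,6,7,8,9]=3  [3,4,5,8,10]=5  [3,4,5,9,10]=5  [4,5,7,9,10]=10  [4,5,8,9,10]=20  [5,7,8,9,10]=30  [6,7,8,9,10]=15
  size 6 → [0,1,3,4,5,10]=1  [1,3,4,5,8,10]=6  [1,3,4,5,9,10]=6  [2,6,7,8,9,10]=18  [3,4,5,7,9,10]=15  [3,4,5,8,9,10]=30  [4,5,7,8,9,10]=60  [5,6,7,8,9,10]=45
  size 7 → [0,1,3,4,5,8,10]=7  [0,1,3,4,5,9,10]=7  [1,3,4,5,7,9,10]=21  [1,3,4,5,8,9,10]=42  [2,5,6,7,8,9,10]=63  [3,4,5,7,8,9,10]=105  [4,5,6,7,8,9,10]=105
  size 8 → [0,1,3,4,5,7,9,10]=28  [0,1,3,4,5,8,9,10]=56  [1,3,4,5,7,8,9,10]=168  [2,4,5,6,7,8,9,10]=168  [3,4,5,6,7,8,9,10]=210
  size 9 → [0,1,3,4,5,7,8,9,10]=252  [1,3,4,5,6,7,8,9,10]=378  [2,3,4,5,6,7,8,9,10]=378
  first=0(s) contributes 756
  first=2(r) contributes 630
|[w]| = 1386

1386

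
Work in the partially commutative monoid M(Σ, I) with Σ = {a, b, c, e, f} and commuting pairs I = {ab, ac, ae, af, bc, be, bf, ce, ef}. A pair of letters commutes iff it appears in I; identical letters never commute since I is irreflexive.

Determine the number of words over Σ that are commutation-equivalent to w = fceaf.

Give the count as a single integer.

0(f) covers ∅
1(c) covers 0:f
2(e) covers ∅
3(a) covers ∅
4(f) covers 1:c
floor of heap: 0:f, 2:e, 3:a
completions by unplaced set U, small U first (add the entries for U minus each lowest piece of U):
  |U|=1: {2}:1  {3}:1  {4}:1
  |U|=2: {1,4}:1  {2,3}:2  {2,4}:2  {3,4}:2
  |U|=3: {0,1,4}:1  {1,2,4}:3  {1,3,4}:3  {2,3,4}:6
  start at 0(f): 12
  start at 2(e): 4
  start at 3(a): 4
sum over floor = 20

20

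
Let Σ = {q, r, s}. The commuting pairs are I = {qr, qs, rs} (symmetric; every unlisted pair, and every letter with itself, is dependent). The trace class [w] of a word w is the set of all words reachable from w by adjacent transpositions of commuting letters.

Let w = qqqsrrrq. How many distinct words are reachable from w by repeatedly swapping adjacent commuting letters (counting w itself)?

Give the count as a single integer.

280

piece 0:q — minimal
piece 1:q rests on {0:q}
piece 2:q rests on {1:q}
piece 3:s — minimal
piece 4:r — minimal
piece 5:r rests on {4:r}
piece 6:r rests on {5:r}
piece 7:q rests on {2:q}
minimal pieces: {0:q, 3:s, 4:r}
ways to finish when only these pieces remain (= sum over removing one remaining piece with nothing left below it):
  1 left: {3}→1  {6}→1  {7}→1
  2 left: {2,7}→1  {3,6}→2  {3,7}→2  {5,6}→1  {6,7}→2
  3 left: {1,2,7}→1  {2,3,7}→3  {2,6,7}→3  {3,5,6}→3  {3,6,7}→6  {4,5,6}→1  {5,6,7}→3
  4 left: {0,1,2,7}→1  {1,2,3,7}→4  {1,2,6,7}→4  {2,3,6,7}→12  {2,5,6,7}→6  {3,4,5,6}→4  {3,5,6,7}→12  {4,5,6,7}→4
  5 left: {0,1,2,3,7}→5  {0,1,2,6,7}→5  {1,2,3,6,7}→20  {1,2,5,6,7}→10  {2,3,5,6,7}→30  {2,4,5,6,7}→10  {3,4,5,6,7}→20
  6 left: {0,1,2,3,6,7}→30  {0,1,2,5,6,7}→15  {1,2,3,5,6,7}→60  {1,2,4,5,6,7}→20  {2,3,4,5,6,7}→60
  placing 0:q first → 140 extensions
  placing 3:s first → 35 extensions
  placing 4:r first → 105 extensions
total linear extensions = 280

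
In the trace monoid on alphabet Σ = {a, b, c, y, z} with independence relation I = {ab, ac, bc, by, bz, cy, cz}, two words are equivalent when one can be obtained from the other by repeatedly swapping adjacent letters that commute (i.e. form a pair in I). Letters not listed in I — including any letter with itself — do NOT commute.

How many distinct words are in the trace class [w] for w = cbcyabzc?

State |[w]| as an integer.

560

piece 0:c — minimal
piece 1:b — minimal
piece 2:c rests on {0:c}
piece 3:y — minimal
piece 4:a rests on {3:y}
piece 5:b rests on {1:b}
piece 6:z rests on {4:a}
piece 7:c rests on {2:c}
minimal pieces: {0:c, 1:b, 3:y}
ways to finish when only these pieces remain (= sum over removing one remaining piece with nothing left below it):
  1 left: {5}→1  {6}→1  {7}→1
  2 left: {1,5}→1  {2,7}→1  {4,6}→1  {5,6}→2  {5,7}→2  {6,7}→2
  3 left: {0,2,7}→1  {1,5,6}→3  {1,5,7}→3  {2,5,7}→3  {2,6,7}→3  {3,4,6}→1  {4,5,6}→3  {4,6,7}→3  {5,6,7}→6
  4 left: {0,2,5,7}→4  {0,2,6,7}→4  {1,2,5,7}→6  {1,4,5,6}→6  {1,5,6,7}→12  {2,4,6,7}→6  {2,5,6,7}→12  {3,4,5,6}→4  {3,4,6,7}→4  {4,5,6,7}→12
  5 left: {0,1,2,5,7}→10  {0,2,4,6,7}→10  {0,2,5,6,7}→20  {1,2,5,6,7}→30  {1,3,4,5,6}→10  {1,4,5,6,7}→30  {2,3,4,6,7}→10  {2,4,5,6,7}→30  {3,4,5,6,7}→20
  6 left: {0,1,2,5,6,7}→60  {0,2,3,4,6,7}→20  {0,2,4,5,6,7}→60  {1,2,4,5,6,7}→90  {1,3,4,5,6,7}→60  {2,3,4,5,6,7}→60
  placing 0:c first → 210 extensions
  placing 1:b first → 140 extensions
  placing 3:y first → 210 extensions
total linear extensions = 560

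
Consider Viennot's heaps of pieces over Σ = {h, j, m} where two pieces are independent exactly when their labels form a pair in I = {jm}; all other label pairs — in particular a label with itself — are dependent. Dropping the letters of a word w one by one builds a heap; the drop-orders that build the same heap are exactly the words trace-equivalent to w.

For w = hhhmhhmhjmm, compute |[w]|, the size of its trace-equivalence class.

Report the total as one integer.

3

drop 0:h onto floor
drop 1:h onto {0:h}
drop 2:h onto {1:h}
drop 3:m onto {2:h}
drop 4:h onto {3:m}
drop 5:h onto {4:h}
drop 6:m onto {5:h}
drop 7:h onto {6:m}
drop 8:j onto {7:h}
drop 9:m onto {7:h}
drop 10:m onto {9:m}
ground layer = {0:h}
drop-orders for the pieces not yet dropped (sum over which currently-grounded one goes next):
  1 to go: {8} 1  {10} 1
  2 to go: {8,10} 2  {9,10} 1
  3 to go: {8,9,10} 3
  4 to go: {7,8,9,10} 3
  5 to go: {6,7,8,9,10} 3
  6 to go: {5,6,7,8,9,10} 3
  7 to go: {4,5,6,7,8,9,10} 3
  8 to go: {3,4,5,6,7,8,9,10} 3
  9 to go: {2,3,4,5,6,7,8,9,10} 3
  if 0:h drops first: 3 orders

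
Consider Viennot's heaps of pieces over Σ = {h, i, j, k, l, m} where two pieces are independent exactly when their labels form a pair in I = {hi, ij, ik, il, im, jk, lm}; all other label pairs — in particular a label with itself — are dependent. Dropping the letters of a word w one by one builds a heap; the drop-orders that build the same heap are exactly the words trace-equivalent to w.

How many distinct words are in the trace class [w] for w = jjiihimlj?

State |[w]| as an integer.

#0=j has no predecessor
#1=j depends on [0:j]
#2=i has no predecessor
#3=i depends on [2:i]
#4=h depends on [1:j]
#5=i depends on [3:i]
#6=m depends on [4:h]
#7=l depends on [4:h]
#8=j depends on [6:m, 7:l]
sources: [0:j, 2:i]
N(rest) = Σ N(rest − s) over sources s of rest; N(one piece) = 1:
  size 1 → [5]=1  [8]=1
  size 2 → [3,5]=1  [5,8]=2  [6,8]=1  [7,8]=1
  size 3 → [2,3,5]=1  [3,5,8]=3  [5,6,8]=3  [5,7,8]=3  [6,7,8]=2
  size 4 → [2,3,5,8]=4  [3,5,6,8]=6  [3,5,7,8]=6  [4,6,7,8]=2  [5,6,7,8]=8
  size 5 → [1,4,6,7,8]=2  [2,3,5,6,8]=10  [2,3,5,7,8]=10  [3,5,6,7,8]=20  [4,5,6,7,8]=10
  size 6 → [0,1,4,6,7,8]=2  [1,4,5,6,7,8]=12  [2,3,5,6,7,8]=40  [3,4,5,6,7,8]=30
  size 7 → [0,1,4,5,6,7,8]=14  [1,3,4,5,6,7,8]=42  [2,3,4,5,6,7,8]=70
  first=0(j) contributes 112
  first=2(i) contributes 56
|[w]| = 168

168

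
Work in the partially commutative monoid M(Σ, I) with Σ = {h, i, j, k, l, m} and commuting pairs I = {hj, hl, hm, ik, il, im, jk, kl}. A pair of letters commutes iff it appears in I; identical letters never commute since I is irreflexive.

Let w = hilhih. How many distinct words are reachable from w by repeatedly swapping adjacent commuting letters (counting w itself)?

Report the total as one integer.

#0=h has no predecessor
#1=i depends on [0:h]
#2=l has no predecessor
#3=h depends on [1:i]
#4=i depends on [3:h]
#5=h depends on [4:i]
sources: [0:h, 2:l]
N(rest) = Σ N(rest − s) over sources s of rest; N(one piece) = 1:
  size 1 → [2]=1  [5]=1
  size 2 → [2,5]=2  [4,5]=1
  size 3 → [2,4,5]=3  [3,4,5]=1
  size 4 → [1,3,4,5]=1  [2,3,4,5]=4
  first=0(h) contributes 5
  first=2(l) contributes 1
|[w]| = 6

6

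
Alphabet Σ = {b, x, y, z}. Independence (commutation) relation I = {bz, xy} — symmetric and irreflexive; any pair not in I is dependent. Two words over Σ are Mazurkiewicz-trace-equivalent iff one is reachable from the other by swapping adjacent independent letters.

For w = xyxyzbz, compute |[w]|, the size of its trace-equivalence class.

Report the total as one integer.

18

piece 0:x — minimal
piece 1:y — minimal
piece 2:x rests on {0:x}
piece 3:y rests on {1:y}
piece 4:z rests on {2:x, 3:y}
piece 5:b rests on {2:x, 3:y}
piece 6:z rests on {4:z}
minimal pieces: {0:x, 1:y}
ways to finish when only these pieces remain (= sum over removing one remaining piece with nothing left below it):
  1 left: {5}→1  {6}→1
  2 left: {4,6}→1  {5,6}→2
  3 left: {4,5,6}→3
  4 left: {2,4,5,6}→3  {3,4,5,6}→3
  5 left: {0,2,4,5,6}→3  {1,3,4,5,6}→3  {2,3,4,5,6}→6
  placing 0:x first → 9 extensions
  placing 1:y first → 9 extensions
total linear extensions = 18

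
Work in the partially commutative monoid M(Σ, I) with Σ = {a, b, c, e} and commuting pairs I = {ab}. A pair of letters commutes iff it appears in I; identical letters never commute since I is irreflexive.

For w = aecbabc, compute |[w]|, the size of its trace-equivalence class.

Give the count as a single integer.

3

0(a) covers ∅
1(e) covers 0:a
2(c) covers 1:e
3(b) covers 2:c
4(a) covers 2:c
5(b) covers 3:b
6(c) covers 4:a, 5:b
floor of heap: 0:a
completions by unplaced set U, small U first (add the entries for U minus each lowest piece of U):
  |U|=1: {6}:1
  |U|=2: {4,6}:1  {5,6}:1
  |U|=3: {3,5,6}:1  {4,5,6}:2
  |U|=4: {3,4,5,6}:3
  |U|=5: {2,3,4,5,6}:3
  start at 0(a): 3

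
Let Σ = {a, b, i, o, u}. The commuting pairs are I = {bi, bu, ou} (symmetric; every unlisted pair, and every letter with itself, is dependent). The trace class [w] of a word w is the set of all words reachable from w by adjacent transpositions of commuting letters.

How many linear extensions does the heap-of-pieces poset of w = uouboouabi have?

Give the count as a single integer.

70

#0=u has no predecessor
#1=o has no predecessor
#2=u depends on [0:u]
#3=b depends on [1:o]
#4=o depends on [3:b]
#5=o depends on [4:o]
#6=u depends on [2:u]
#7=a depends on [5:o, 6:u]
#8=b depends on [7:a]
#9=i depends on [7:a]
sources: [0:u, 1:o]
N(rest) = Σ N(rest − s) over sources s of rest; N(one piece) = 1:
  size 1 → [8]=1  [9]=1
  size 2 → [8,9]=2
  size 3 → [7,8,9]=2
  size 4 → [5,7,8,9]=2  [6,7,8,9]=2
  size 5 → [2,6,7,8,9]=2  [4,5,7,8,9]=2  [5,6,7,8,9]=4
  size 6 → [0,2,6,7,8,9]=2  [2,5,6,7,8,9]=6  [3,4,5,7,8,9]=2  [4,5,6,7,8,9]=6
  size 7 → [0,2,5,6,7,8,9]=8  [1,3,4,5,7,8,9]=2  [2,4,5,6,7,8,9]=12  [3,4,5,6,7,8,9]=8
  size 8 → [0,2,4,5,6,7,8,9]=20  [1,3,4,5,6,7,8,9]=10  [2,3,4,5,6,7,8,9]=20
  first=0(u) contributes 30
  first=1(o) contributes 40
|[w]| = 70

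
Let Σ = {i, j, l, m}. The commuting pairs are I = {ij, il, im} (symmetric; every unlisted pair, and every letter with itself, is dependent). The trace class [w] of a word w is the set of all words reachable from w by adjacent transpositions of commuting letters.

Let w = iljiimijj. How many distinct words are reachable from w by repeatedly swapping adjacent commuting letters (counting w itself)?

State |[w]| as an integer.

126

0(i) covers ∅
1(l) covers ∅
2(j) covers 1:l
3(i) covers 0:i
4(i) covers 3:i
5(m) covers 2:j
6(i) covers 4:i
7(j) covers 5:m
8(j) covers 7:j
floor of heap: 0:i, 1:l
completions by unplaced set U, small U first (add the entries for U minus each lowest piece of U):
  |U|=1: {6}:1  {8}:1
  |U|=2: {4,6}:1  {6,8}:2  {7,8}:1
  |U|=3: {3,4,6}:1  {4,6,8}:3  {5,7,8}:1  {6,7,8}:3
  |U|=4: {0,3,4,6}:1  {2,5,7,8}:1  {3,4,6,8}:4  {4,6,7,8}:6  {5,6,7,8}:4
  |U|=5: {0,3,4,6,8}:5  {1,2,5,7,8}:1  {2,5,6,7,8}:5  {3,4,6,7,8}:10  {4,5,6,7,8}:10
  |U|=6: {0,3,4,6,7,8}:15  {1,2,5,6,7,8}:6  {2,4,5,6,7,8}:15  {3,4,5,6,7,8}:20
  |U|=7: {0,3,4,5,6,7,8}:35  {1,2,4,5,6,7,8}:21  {2,3,4,5,6,7,8}:35
  start at 0(i): 56
  start at 1(l): 70
sum over floor = 126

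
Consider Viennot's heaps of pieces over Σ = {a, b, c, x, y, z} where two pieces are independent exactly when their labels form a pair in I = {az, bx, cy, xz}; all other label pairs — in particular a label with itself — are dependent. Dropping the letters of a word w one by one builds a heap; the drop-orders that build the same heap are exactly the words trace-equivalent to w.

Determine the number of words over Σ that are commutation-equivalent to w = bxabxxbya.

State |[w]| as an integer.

12

0(b) covers ∅
1(x) covers ∅
2(a) covers 0:b, 1:x
3(b) covers 2:a
4(x) covers 2:a
5(x) covers 4:x
6(b) covers 3:b
7(y) covers 5:x, 6:b
8(a) covers 7:y
floor of heap: 0:b, 1:x
completions by unplaced set U, small U first (add the entries for U minus each lowest piece of U):
  |U|=1: {8}:1
  |U|=2: {7,8}:1
  |U|=3: {5,7,8}:1  {6,7,8}:1
  |U|=4: {3,6,7,8}:1  {4,5,7,8}:1  {5,6,7,8}:2
  |U|=5: {3,5,6,7,8}:3  {4,5,6,7,8}:3
  |U|=6: {3,4,5,6,7,8}:6
  |U|=7: {2,3,4,5,6,7,8}:6
  start at 0(b): 6
  start at 1(x): 6
sum over floor = 12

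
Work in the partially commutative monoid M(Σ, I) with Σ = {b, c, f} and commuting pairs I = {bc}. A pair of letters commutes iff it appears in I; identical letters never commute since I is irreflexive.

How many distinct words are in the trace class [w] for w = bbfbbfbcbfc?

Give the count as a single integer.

3

#0=b has no predecessor
#1=b depends on [0:b]
#2=f depends on [1:b]
#3=b depends on [2:f]
#4=b depends on [3:b]
#5=f depends on [4:b]
#6=b depends on [5:f]
#7=c depends on [5:f]
#8=b depends on [6:b]
#9=f depends on [7:c, 8:b]
#10=c depends on [9:f]
sources: [0:b]
N(rest) = Σ N(rest − s) over sources s of rest; N(one piece) = 1:
  size 1 → [10]=1
  size 2 → [9,10]=1
  size 3 → [7,9,10]=1  [8,9,10]=1
  size 4 → [6,8,9,10]=1  [7,8,9,10]=2
  size 5 → [6,7,8,9,10]=3
  size 6 → [5,6,7,8,9,10]=3
  size 7 → [4,5,6,7,8,9,10]=3
  size 8 → [3,4,5,6,7,8,9,10]=3
  size 9 → [2,3,4,5,6,7,8,9,10]=3
  first=0(b) contributes 3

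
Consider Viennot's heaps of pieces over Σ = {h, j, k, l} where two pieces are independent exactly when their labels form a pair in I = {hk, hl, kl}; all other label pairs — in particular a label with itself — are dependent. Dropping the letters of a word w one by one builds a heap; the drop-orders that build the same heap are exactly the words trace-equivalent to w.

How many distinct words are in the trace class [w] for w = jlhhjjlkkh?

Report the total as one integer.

#0=j has no predecessor
#1=l depends on [0:j]
#2=h depends on [0:j]
#3=h depends on [2:h]
#4=j depends on [1:l, 3:h]
#5=j depends on [4:j]
#6=l depends on [5:j]
#7=k depends on [5:j]
#8=k depends on [7:k]
#9=h depends on [5:j]
sources: [0:j]
N(rest) = Σ N(rest − s) over sources s of rest; N(one piece) = 1:
  size 1 → [6]=1  [8]=1  [9]=1
  size 2 → [6,8]=2  [6,9]=2  [7,8]=1  [8,9]=2
  size 3 → [6,7,8]=3  [6,8,9]=6  [7,8,9]=3
  size 4 → [6,7,8,9]=12
  size 5 → [5,6,7,8,9]=12
  size 6 → [4,5,6,7,8,9]=12
  size 7 → [1,4,5,6,7,8,9]=12  [3,4,5,6,7,8,9]=12
  size 8 → [1,3,4,5,6,7,8,9]=24  [2,3,4,5,6,7,8,9]=12
  first=0(j) contributes 36

36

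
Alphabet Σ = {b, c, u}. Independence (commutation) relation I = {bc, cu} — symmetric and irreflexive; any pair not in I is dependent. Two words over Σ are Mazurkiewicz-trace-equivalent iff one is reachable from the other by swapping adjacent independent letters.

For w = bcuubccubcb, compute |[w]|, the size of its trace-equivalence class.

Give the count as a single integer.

0(b) covers ∅
1(c) covers ∅
2(u) covers 0:b
3(u) covers 2:u
4(b) covers 3:u
5(c) covers 1:c
6(c) covers 5:c
7(u) covers 4:b
8(b) covers 7:u
9(c) covers 6:c
10(b) covers 8:b
floor of heap: 0:b, 1:c
completions by unplaced set U, small U first (add the entries for U minus each lowest piece of U):
  |U|=1: {9}:1  {10}:1
  |U|=2: {6,9}:1  {8,10}:1  {9,10}:2
  |U|=3: {5,6,9}:1  {6,9,10}:3  {7,8,10}:1  {8,9,10}:3
  |U|=4: {1,5,6,9}:1  {4,7,8,10}:1  {5,6,9,10}:4  {6,8,9,10}:6  {7,8,9,10}:4
  |U|=5: {1,5,6,9,10}:5  {3,4,7,8,10}:1  {4,7,8,9,10}:5  {5,6,8,9,10}:10  {6,7,8,9,10}:10
  |U|=6: {1,5,6,8,9,10}:15  {2,3,4,7,8,10}:1  {3,4,7,8,9,10}:6  {4,6,7,8,9,10}:15  {5,6,7,8,9,10}:20
  |U|=7: {0,2,3,4,7,8,10}:1  {1,5,6,7,8,9,10}:35  {2,3,4,7,8,9,10}:7  {3,4,6,7,8,9,10}:21  {4,5,6,7,8,9,10}:35
  |U|=8: {0,2,3,4,7,8,9,10}:8  {1,4,5,6,7,8,9,10}:70  {2,3,4,6,7,8,9,10}:28  {3,4,5,6,7,8,9,10}:56
  |U|=9: {0,2,3,4,6,7,8,9,10}:36  {1,3,4,5,6,7,8,9,10}:126  {2,3,4,5,6,7,8,9,10}:84
  start at 0(b): 210
  start at 1(c): 120
sum over floor = 330

330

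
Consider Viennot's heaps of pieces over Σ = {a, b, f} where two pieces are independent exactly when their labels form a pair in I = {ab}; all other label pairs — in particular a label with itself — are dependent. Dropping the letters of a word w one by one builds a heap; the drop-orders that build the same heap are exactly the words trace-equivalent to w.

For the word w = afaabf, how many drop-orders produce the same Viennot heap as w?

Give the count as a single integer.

#0=a has no predecessor
#1=f depends on [0:a]
#2=a depends on [1:f]
#3=a depends on [2:a]
#4=b depends on [1:f]
#5=f depends on [3:a, 4:b]
sources: [0:a]
N(rest) = Σ N(rest − s) over sources s of rest; N(one piece) = 1:
  size 1 → [5]=1
  size 2 → [3,5]=1  [4,5]=1
  size 3 → [2,3,5]=1  [3,4,5]=2
  size 4 → [2,3,4,5]=3
  first=0(a) contributes 3

3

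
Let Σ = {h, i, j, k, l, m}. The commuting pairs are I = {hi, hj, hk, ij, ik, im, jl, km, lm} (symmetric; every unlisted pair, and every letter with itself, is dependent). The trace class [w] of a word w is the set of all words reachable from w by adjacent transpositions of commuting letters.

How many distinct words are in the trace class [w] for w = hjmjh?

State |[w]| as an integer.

4

drop 0:h onto floor
drop 1:j onto floor
drop 2:m onto {0:h, 1:j}
drop 3:j onto {2:m}
drop 4:h onto {2:m}
ground layer = {0:h, 1:j}
drop-orders for the pieces not yet dropped (sum over which currently-grounded one goes next):
  1 to go: {3} 1  {4} 1
  2 to go: {3,4} 2
  3 to go: {2,3,4} 2
  if 0:h drops first: 2 orders
  if 1:j drops first: 2 orders
heap linearizations: 4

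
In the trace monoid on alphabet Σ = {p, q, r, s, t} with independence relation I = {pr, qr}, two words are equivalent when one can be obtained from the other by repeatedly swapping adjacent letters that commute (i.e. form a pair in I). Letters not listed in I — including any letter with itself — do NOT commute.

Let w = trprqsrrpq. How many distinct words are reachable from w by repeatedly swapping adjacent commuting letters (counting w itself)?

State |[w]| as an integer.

piece 0:t — minimal
piece 1:r rests on {0:t}
piece 2:p rests on {0:t}
piece 3:r rests on {1:r}
piece 4:q rests on {2:p}
piece 5:s rests on {3:r, 4:q}
piece 6:r rests on {5:s}
piece 7:r rests on {6:r}
piece 8:p rests on {5:s}
piece 9:q rests on {8:p}
minimal pieces: {0:t}
ways to finish when only these pieces remain (= sum over removing one remaining piece with nothing left below it):
  1 left: {7}→1  {9}→1
  2 left: {6,7}→1  {7,9}→2  {8,9}→1
  3 left: {6,7,9}→3  {7,8,9}→3
  4 left: {6,7,8,9}→6
  5 left: {5,6,7,8,9}→6
  6 left: {3,5,6,7,8,9}→6  {4,5,6,7,8,9}→6
  7 left: {1,3,5,6,7,8,9}→6  {2,4,5,6,7,8,9}→6  {3,4,5,6,7,8,9}→12
  8 left: {1,3,4,5,6,7,8,9}→18  {2,3,4,5,6,7,8,9}→18
  placing 0:t first → 36 extensions

36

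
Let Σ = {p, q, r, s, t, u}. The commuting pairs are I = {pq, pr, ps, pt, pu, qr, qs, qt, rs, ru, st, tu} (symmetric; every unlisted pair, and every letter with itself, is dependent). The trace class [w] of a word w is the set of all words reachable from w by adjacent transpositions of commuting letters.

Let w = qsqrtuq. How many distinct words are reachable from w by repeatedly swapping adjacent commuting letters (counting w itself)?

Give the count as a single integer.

#0=q has no predecessor
#1=s has no predecessor
#2=q depends on [0:q]
#3=r has no predecessor
#4=t depends on [3:r]
#5=u depends on [1:s, 2:q]
#6=q depends on [5:u]
sources: [0:q, 1:s, 3:r]
N(rest) = Σ N(rest − s) over sources s of rest; N(one piece) = 1:
  size 1 → [4]=1  [6]=1
  size 2 → [3,4]=1  [4,6]=2  [5,6]=1
  size 3 → [1,5,6]=1  [2,5,6]=1  [3,4,6]=3  [4,5,6]=3
  size 4 → [0,2,5,6]=1  [1,2,5,6]=2  [1,4,5,6]=4  [2,4,5,6]=4  [3,4,5,6]=6
  size 5 → [0,1,2,5,6]=3  [0,2,4,5,6]=5  [1,2,4,5,6]=10  [1,3,4,5,6]=10  [2,3,4,5,6]=10
  first=0(q) contributes 30
  first=1(s) contributes 15
  first=3(r) contributes 18
|[w]| = 63

63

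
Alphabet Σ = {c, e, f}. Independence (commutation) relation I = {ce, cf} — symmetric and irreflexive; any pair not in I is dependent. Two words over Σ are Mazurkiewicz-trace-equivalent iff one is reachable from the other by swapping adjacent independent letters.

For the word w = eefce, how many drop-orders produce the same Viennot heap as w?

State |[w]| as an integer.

5

piece 0:e — minimal
piece 1:e rests on {0:e}
piece 2:f rests on {1:e}
piece 3:c — minimal
piece 4:e rests on {2:f}
minimal pieces: {0:e, 3:c}
ways to finish when only these pieces remain (= sum over removing one remaining piece with nothing left below it):
  1 left: {3}→1  {4}→1
  2 left: {2,4}→1  {3,4}→2
  3 left: {1,2,4}→1  {2,3,4}→3
  placing 0:e first → 4 extensions
  placing 3:c first → 1 extensions
total linear extensions = 5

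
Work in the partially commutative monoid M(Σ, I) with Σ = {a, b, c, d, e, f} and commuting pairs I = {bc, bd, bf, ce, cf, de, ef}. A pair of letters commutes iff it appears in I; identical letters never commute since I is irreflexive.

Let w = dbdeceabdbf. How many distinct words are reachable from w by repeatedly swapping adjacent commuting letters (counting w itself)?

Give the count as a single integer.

#0=d has no predecessor
#1=b has no predecessor
#2=d depends on [0:d]
#3=e depends on [1:b]
#4=c depends on [2:d]
#5=e depends on [3:e]
#6=a depends on [4:c, 5:e]
#7=b depends on [6:a]
#8=d depends on [6:a]
#9=b depends on [7:b]
#10=f depends on [8:d]
sources: [0:d, 1:b]
N(rest) = Σ N(rest − s) over sources s of rest; N(one piece) = 1:
  size 1 → [9]=1  [10]=1
  size 2 → [7,9]=1  [8,10]=1  [9,10]=2
  size 3 → [7,9,10]=3  [8,9,10]=3
  size 4 → [7,8,9,10]=6
  size 5 → [6,7,8,9,10]=6
  size 6 → [4,6,7,8,9,10]=6  [5,6,7,8,9,10]=6
  size 7 → [2,4,6,7,8,9,10]=6  [3,5,6,7,8,9,10]=6  [4,5,6,7,8,9,10]=12
  size 8 → [0,2,4,6,7,8,9,10]=6  [1,3,5,6,7,8,9,10]=6  [2,4,5,6,7,8,9,10]=18  [3,4,5,6,7,8,9,10]=18
  size 9 → [0,2,4,5,6,7,8,9,10]=24  [1,3,4,5,6,7,8,9,10]=24  [2,3,4,5,6,7,8,9,10]=36
  first=0(d) contributes 60
  first=1(b) contributes 60
|[w]| = 120

120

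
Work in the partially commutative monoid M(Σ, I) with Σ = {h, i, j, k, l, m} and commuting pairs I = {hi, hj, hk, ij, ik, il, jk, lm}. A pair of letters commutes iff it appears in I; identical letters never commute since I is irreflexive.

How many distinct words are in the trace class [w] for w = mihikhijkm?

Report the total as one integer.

1680

0(m) covers ∅
1(i) covers 0:m
2(h) covers 0:m
3(i) covers 1:i
4(k) covers 0:m
5(h) covers 2:h
6(i) covers 3:i
7(j) covers 0:m
8(k) covers 4:k
9(m) covers 5:h, 6:i, 7:j, 8:k
floor of heap: 0:m
completions by unplaced set U, small U first (add the entries for U minus each lowest piece of U):
  |U|=1: {9}:1
  |U|=2: {5,9}:1  {6,9}:1  {7,9}:1  {8,9}:1
  |U|=3: {2,5,9}:1  {3,6,9}:1  {4,8,9}:1  {5,6,9}:2  {5,7,9}:2  {5,8,9}:2  {6,7,9}:2  {6,8,9}:2  {7,8,9}:2
  |U|=4: {1,3,6,9}:1  {2,5,6,9}:3  {2,5,7,9}:3  {2,5,8,9}:3  {3,5,6,9}:3  {3,6,7,9}:3  {3,6,8,9}:3  {4,5,8,9}:3  {4,6,8,9}:3  {4,7,8,9}:3  {5,6,7,9}:6  {5,6,8,9}:6  {5,7,8,9}:6  {6,7,8,9}:6
  |U|=5: {1,3,5,6,9}:4  {1,3,6,7,9}:4  {1,3,6,8,9}:4  {2,3,5,6,9}:6  {2,4,5,8,9}:6  {2,5,6,7,9}:12  {2,5,6,8,9}:12  {2,5,7,8,9}:12  {3,4,6,8,9}:6  {3,5,6,7,9}:12  {3,5,6,8,9}:12  {3,6,7,8,9}:12  {4,5,6,8,9}:12  {4,5,7,8,9}:12  {4,6,7,8,9}:12  {5,6,7,8,9}:24
  |U|=6: {1,2,3,5,6,9}:10  {1,3,4,6,8,9}:10  {1,3,5,6,7,9}:20  {1,3,5,6,8,9}:20  {1,3,6,7,8,9}:20  {2,3,5,6,7,9}:30  {2,3,5,6,8,9}:30  {2,4,5,6,8,9}:30  {2,4,5,7,8,9}:30  {2,5,6,7,8,9}:60  {3,4,5,6,8,9}:30  {3,4,6,7,8,9}:30  {3,5,6,7,8,9}:60  {4,5,6,7,8,9}:60
  |U|=7: {1,2,3,5,6,7,9}:60  {1,2,3,5,6,8,9}:60  {1,3,4,5,6,8,9}:60  {1,3,4,6,7,8,9}:60  {1,3,5,6,7,8,9}:120  {2,3,4,5,6,8,9}:90  {2,3,5,6,7,8,9}:180  {2,4,5,6,7,8,9}:180  {3,4,5,6,7,8,9}:180
  |U|=8: {1,2,3,4,5,6,8,9}:210  {1,2,3,5,6,7,8,9}:420  {1,3,4,5,6,7,8,9}:420  {2,3,4,5,6,7,8,9}:630
  start at 0(m): 1680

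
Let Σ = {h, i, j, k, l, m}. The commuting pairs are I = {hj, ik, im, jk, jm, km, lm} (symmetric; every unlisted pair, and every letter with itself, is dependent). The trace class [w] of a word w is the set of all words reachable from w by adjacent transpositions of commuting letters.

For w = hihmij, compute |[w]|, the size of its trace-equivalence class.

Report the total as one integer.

piece 0:h — minimal
piece 1:i rests on {0:h}
piece 2:h rests on {1:i}
piece 3:m rests on {2:h}
piece 4:i rests on {2:h}
piece 5:j rests on {4:i}
minimal pieces: {0:h}
ways to finish when only these pieces remain (= sum over removing one remaining piece with nothing left below it):
  1 left: {3}→1  {5}→1
  2 left: {3,5}→2  {4,5}→1
  3 left: {3,4,5}→3
  4 left: {2,3,4,5}→3
  placing 0:h first → 3 extensions

3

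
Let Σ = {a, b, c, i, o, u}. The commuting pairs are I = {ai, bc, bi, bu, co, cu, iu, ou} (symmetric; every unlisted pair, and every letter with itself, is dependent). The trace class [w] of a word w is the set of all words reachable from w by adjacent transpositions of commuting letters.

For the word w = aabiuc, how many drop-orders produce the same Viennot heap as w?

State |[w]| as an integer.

0(a) covers ∅
1(a) covers 0:a
2(b) covers 1:a
3(i) covers ∅
4(u) covers 1:a
5(c) covers 1:a, 3:i
floor of heap: 0:a, 3:i
completions by unplaced set U, small U first (add the entries for U minus each lowest piece of U):
  |U|=1: {2}:1  {4}:1  {5}:1
  |U|=2: {2,4}:2  {2,5}:2  {3,5}:1  {4,5}:2
  |U|=3: {2,3,5}:3  {2,4,5}:6  {3,4,5}:3
  |U|=4: {1,2,4,5}:6  {2,3,4,5}:12
  start at 0(a): 18
  start at 3(i): 6
sum over floor = 24

24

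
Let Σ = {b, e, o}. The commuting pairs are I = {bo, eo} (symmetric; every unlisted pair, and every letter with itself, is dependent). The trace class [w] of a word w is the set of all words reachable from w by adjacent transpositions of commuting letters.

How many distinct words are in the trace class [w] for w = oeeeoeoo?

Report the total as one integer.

piece 0:o — minimal
piece 1:e — minimal
piece 2:e rests on {1:e}
piece 3:e rests on {2:e}
piece 4:o rests on {0:o}
piece 5:e rests on {3:e}
piece 6:o rests on {4:o}
piece 7:o rests on {6:o}
minimal pieces: {0:o, 1:e}
ways to finish when only these pieces remain (= sum over removing one remaining piece with nothing left below it):
  1 left: {5}→1  {7}→1
  2 left: {3,5}→1  {5,7}→2  {6,7}→1
  3 left: {2,3,5}→1  {3,5,7}→3  {4,6,7}→1  {5,6,7}→3
  4 left: {0,4,6,7}→1  {1,2,3,5}→1  {2,3,5,7}→4  {3,5,6,7}→6  {4,5,6,7}→4
  5 left: {0,4,5,6,7}→5  {1,2,3,5,7}→5  {2,3,5,6,7}→10  {3,4,5,6,7}→10
  6 left: {0,3,4,5,6,7}→15  {1,2,3,5,6,7}→15  {2,3,4,5,6,7}→20
  placing 0:o first → 35 extensions
  placing 1:e first → 35 extensions
total linear extensions = 70

70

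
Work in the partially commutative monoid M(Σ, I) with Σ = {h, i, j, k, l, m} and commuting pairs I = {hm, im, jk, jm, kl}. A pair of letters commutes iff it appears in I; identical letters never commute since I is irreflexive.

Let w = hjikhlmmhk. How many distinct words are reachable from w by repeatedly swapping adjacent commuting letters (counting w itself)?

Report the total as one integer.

#0=h has no predecessor
#1=j depends on [0:h]
#2=i depends on [1:j]
#3=k depends on [2:i]
#4=h depends on [3:k]
#5=l depends on [4:h]
#6=m depends on [5:l]
#7=m depends on [6:m]
#8=h depends on [5:l]
#9=k depends on [7:m, 8:h]
sources: [0:h]
N(rest) = Σ N(rest − s) over sources s of rest; N(one piece) = 1:
  size 1 → [9]=1
  size 2 → [7,9]=1  [8,9]=1
  size 3 → [6,7,9]=1  [7,8,9]=2
  size 4 → [6,7,8,9]=3
  size 5 → [5,6,7,8,9]=3
  size 6 → [4,5,6,7,8,9]=3
  size 7 → [3,4,5,6,7,8,9]=3
  size 8 → [2,3,4,5,6,7,8,9]=3
  first=0(h) contributes 3

3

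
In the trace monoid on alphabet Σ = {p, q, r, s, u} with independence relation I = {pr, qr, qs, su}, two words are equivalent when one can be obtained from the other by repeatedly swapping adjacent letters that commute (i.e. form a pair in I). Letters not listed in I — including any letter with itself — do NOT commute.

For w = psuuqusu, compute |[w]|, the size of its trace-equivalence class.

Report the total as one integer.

#0=p has no predecessor
#1=s depends on [0:p]
#2=u depends on [0:p]
#3=u depends on [2:u]
#4=q depends on [3:u]
#5=u depends on [4:q]
#6=s depends on [1:s]
#7=u depends on [5:u]
sources: [0:p]
N(rest) = Σ N(rest − s) over sources s of rest; N(one piece) = 1:
  size 1 → [6]=1  [7]=1
  size 2 → [1,6]=1  [5,7]=1  [6,7]=2
  size 3 → [1,6,7]=3  [4,5,7]=1  [5,6,7]=3
  size 4 → [1,5,6,7]=6  [3,4,5,7]=1  [4,5,6,7]=4
  size 5 → [1,4,5,6,7]=10  [2,3,4,5,7]=1  [3,4,5,6,7]=5
  size 6 → [1,3,4,5,6,7]=15  [2,3,4,5,6,7]=6
  first=0(p) contributes 21

21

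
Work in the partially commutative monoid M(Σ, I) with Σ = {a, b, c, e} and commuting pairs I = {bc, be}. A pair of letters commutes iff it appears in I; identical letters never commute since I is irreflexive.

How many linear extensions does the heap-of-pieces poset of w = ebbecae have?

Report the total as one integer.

10

#0=e has no predecessor
#1=b has no predecessor
#2=b depends on [1:b]
#3=e depends on [0:e]
#4=c depends on [3:e]
#5=a depends on [2:b, 4:c]
#6=e depends on [5:a]
sources: [0:e, 1:b]
N(rest) = Σ N(rest − s) over sources s of rest; N(one piece) = 1:
  size 1 → [6]=1
  size 2 → [5,6]=1
  size 3 → [2,5,6]=1  [4,5,6]=1
  size 4 → [1,2,5,6]=1  [2,4,5,6]=2  [3,4,5,6]=1
  size 5 → [0,3,4,5,6]=1  [1,2,4,5,6]=3  [2,3,4,5,6]=3
  first=0(e) contributes 6
  first=1(b) contributes 4
|[w]| = 10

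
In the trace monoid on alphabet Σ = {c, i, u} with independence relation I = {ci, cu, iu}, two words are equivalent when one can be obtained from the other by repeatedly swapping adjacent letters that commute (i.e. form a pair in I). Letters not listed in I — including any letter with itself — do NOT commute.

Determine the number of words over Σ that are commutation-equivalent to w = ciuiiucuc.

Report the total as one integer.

1680

#0=c has no predecessor
#1=i has no predecessor
#2=u has no predecessor
#3=i depends on [1:i]
#4=i depends on [3:i]
#5=u depends on [2:u]
#6=c depends on [0:c]
#7=u depends on [5:u]
#8=c depends on [6:c]
sources: [0:c, 1:i, 2:u]
N(rest) = Σ N(rest − s) over sources s of rest; N(one piece) = 1:
  size 1 → [4]=1  [7]=1  [8]=1
  size 2 → [3,4]=1  [4,7]=2  [4,8]=2  [5,7]=1  [6,8]=1  [7,8]=2
  size 3 → [0,6,8]=1  [1,3,4]=1  [2,5,7]=1  [3,4,7]=3  [3,4,8]=3  [4,5,7]=3  [4,6,8]=3  [4,7,8]=6  [5,7,8]=3  [6,7,8]=3
  size 4 → [0,4,6,8]=4  [0,6,7,8]=4  [1,3,4,7]=4  [1,3,4,8]=4  [2,4,5,7]=4  [2,5,7,8]=4  [3,4,5,7]=6  [3,4,6,8]=6  [3,4,7,8]=12  [4,5,7,8]=12  [4,6,7,8]=12  [5,6,7,8]=6
  size 5 → [0,3,4,6,8]=10  [0,4,6,7,8]=20  [0,5,6,7,8]=10  [1,3,4,5,7]=10  [1,3,4,6,8]=10  [1,3,4,7,8]=20  [2,3,4,5,7]=10  [2,4,5,7,8]=20  [2,5,6,7,8]=10  [3,4,5,7,8]=30  [3,4,6,7,8]=30  [4,5,6,7,8]=30
  size 6 → [0,1,3,4,6,8]=20  [0,2,5,6,7,8]=20  [0,3,4,6,7,8]=60  [0,4,5,6,7,8]=60  [1,2,3,4,5,7]=20  [1,3,4,5,7,8]=60  [1,3,4,6,7,8]=60  [2,3,4,5,7,8]=60  [2,4,5,6,7,8]=60  [3,4,5,6,7,8]=90
  size 7 → [0,1,3,4,6,7,8]=140  [0,2,4,5,6,7,8]=140  [0,3,4,5,6,7,8]=210  [1,2,3,4,5,7,8]=140  [1,3,4,5,6,7,8]=210  [2,3,4,5,6,7,8]=210
  first=0(c) contributes 560
  first=1(i) contributes 560
  first=2(u) contributes 560
|[w]| = 1680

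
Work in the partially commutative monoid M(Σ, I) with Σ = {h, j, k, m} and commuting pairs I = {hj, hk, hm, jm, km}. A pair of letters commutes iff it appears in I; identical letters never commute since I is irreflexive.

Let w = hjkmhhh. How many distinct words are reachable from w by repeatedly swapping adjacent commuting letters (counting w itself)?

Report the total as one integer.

#0=h has no predecessor
#1=j has no predecessor
#2=k depends on [1:j]
#3=m has no predecessor
#4=h depends on [0:h]
#5=h depends on [4:h]
#6=h depends on [5:h]
sources: [0:h, 1:j, 3:m]
N(rest) = Σ N(rest − s) over sources s of rest; N(one piece) = 1:
  size 1 → [2]=1  [3]=1  [6]=1
  size 2 → [1,2]=1  [2,3]=2  [2,6]=2  [3,6]=2  [5,6]=1
  size 3 → [1,2,3]=3  [1,2,6]=3  [2,3,6]=6  [2,5,6]=3  [3,5,6]=3  [4,5,6]=1
  size 4 → [0,4,5,6]=1  [1,2,3,6]=12  [1,2,5,6]=6  [2,3,5,6]=12  [2,4,5,6]=4  [3,4,5,6]=4
  size 5 → [0,2,4,5,6]=5  [0,3,4,5,6]=5  [1,2,3,5,6]=30  [1,2,4,5,6]=10  [2,3,4,5,6]=20
  first=0(h) contributes 60
  first=1(j) contributes 30
  first=3(m) contributes 15
|[w]| = 105

105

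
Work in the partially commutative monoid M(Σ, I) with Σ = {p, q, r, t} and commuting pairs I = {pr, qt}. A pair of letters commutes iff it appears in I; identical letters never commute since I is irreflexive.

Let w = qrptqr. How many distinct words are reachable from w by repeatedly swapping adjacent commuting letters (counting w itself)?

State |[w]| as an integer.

piece 0:q — minimal
piece 1:r rests on {0:q}
piece 2:p rests on {0:q}
piece 3:t rests on {1:r, 2:p}
piece 4:q rests on {1:r, 2:p}
piece 5:r rests on {3:t, 4:q}
minimal pieces: {0:q}
ways to finish when only these pieces remain (= sum over removing one remaining piece with nothing left below it):
  1 left: {5}→1
  2 left: {3,5}→1  {4,5}→1
  3 left: {3,4,5}→2
  4 left: {1,3,4,5}→2  {2,3,4,5}→2
  placing 0:q first → 4 extensions

4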